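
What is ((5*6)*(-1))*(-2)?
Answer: 60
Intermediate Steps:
((5*6)*(-1))*(-2) = (30*(-1))*(-2) = -30*(-2) = 60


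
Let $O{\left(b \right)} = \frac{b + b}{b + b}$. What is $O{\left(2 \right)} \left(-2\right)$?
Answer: $-2$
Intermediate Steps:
$O{\left(b \right)} = 1$ ($O{\left(b \right)} = \frac{2 b}{2 b} = 2 b \frac{1}{2 b} = 1$)
$O{\left(2 \right)} \left(-2\right) = 1 \left(-2\right) = -2$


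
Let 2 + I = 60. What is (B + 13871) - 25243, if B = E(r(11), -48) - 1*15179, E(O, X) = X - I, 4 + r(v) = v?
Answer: -26657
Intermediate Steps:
I = 58 (I = -2 + 60 = 58)
r(v) = -4 + v
E(O, X) = -58 + X (E(O, X) = X - 1*58 = X - 58 = -58 + X)
B = -15285 (B = (-58 - 48) - 1*15179 = -106 - 15179 = -15285)
(B + 13871) - 25243 = (-15285 + 13871) - 25243 = -1414 - 25243 = -26657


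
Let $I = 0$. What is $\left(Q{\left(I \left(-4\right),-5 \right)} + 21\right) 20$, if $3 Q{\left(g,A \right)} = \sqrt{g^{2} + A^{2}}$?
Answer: $\frac{1360}{3} \approx 453.33$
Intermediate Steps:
$Q{\left(g,A \right)} = \frac{\sqrt{A^{2} + g^{2}}}{3}$ ($Q{\left(g,A \right)} = \frac{\sqrt{g^{2} + A^{2}}}{3} = \frac{\sqrt{A^{2} + g^{2}}}{3}$)
$\left(Q{\left(I \left(-4\right),-5 \right)} + 21\right) 20 = \left(\frac{\sqrt{\left(-5\right)^{2} + \left(0 \left(-4\right)\right)^{2}}}{3} + 21\right) 20 = \left(\frac{\sqrt{25 + 0^{2}}}{3} + 21\right) 20 = \left(\frac{\sqrt{25 + 0}}{3} + 21\right) 20 = \left(\frac{\sqrt{25}}{3} + 21\right) 20 = \left(\frac{1}{3} \cdot 5 + 21\right) 20 = \left(\frac{5}{3} + 21\right) 20 = \frac{68}{3} \cdot 20 = \frac{1360}{3}$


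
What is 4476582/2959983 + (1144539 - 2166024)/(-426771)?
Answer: 60914242117/15595492653 ≈ 3.9059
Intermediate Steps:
4476582/2959983 + (1144539 - 2166024)/(-426771) = 4476582*(1/2959983) - 1021485*(-1/426771) = 497398/328887 + 340495/142257 = 60914242117/15595492653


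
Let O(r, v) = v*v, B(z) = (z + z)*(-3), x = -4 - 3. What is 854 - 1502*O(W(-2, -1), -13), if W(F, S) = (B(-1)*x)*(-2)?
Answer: -252984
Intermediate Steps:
x = -7
B(z) = -6*z (B(z) = (2*z)*(-3) = -6*z)
W(F, S) = 84 (W(F, S) = (-6*(-1)*(-7))*(-2) = (6*(-7))*(-2) = -42*(-2) = 84)
O(r, v) = v²
854 - 1502*O(W(-2, -1), -13) = 854 - 1502*(-13)² = 854 - 1502*169 = 854 - 253838 = -252984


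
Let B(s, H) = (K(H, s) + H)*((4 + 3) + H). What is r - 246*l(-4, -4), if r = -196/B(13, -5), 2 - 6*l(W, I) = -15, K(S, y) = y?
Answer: -2837/4 ≈ -709.25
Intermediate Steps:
l(W, I) = 17/6 (l(W, I) = 1/3 - 1/6*(-15) = 1/3 + 5/2 = 17/6)
B(s, H) = (7 + H)*(H + s) (B(s, H) = (s + H)*((4 + 3) + H) = (H + s)*(7 + H) = (7 + H)*(H + s))
r = -49/4 (r = -196/((-5)**2 + 7*(-5) + 7*13 - 5*13) = -196/(25 - 35 + 91 - 65) = -196/16 = -196*1/16 = -49/4 ≈ -12.250)
r - 246*l(-4, -4) = -49/4 - 246*17/6 = -49/4 - 697 = -2837/4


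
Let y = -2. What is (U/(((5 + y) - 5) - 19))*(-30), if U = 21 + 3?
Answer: 240/7 ≈ 34.286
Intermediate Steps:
U = 24
(U/(((5 + y) - 5) - 19))*(-30) = (24/(((5 - 2) - 5) - 19))*(-30) = (24/((3 - 5) - 19))*(-30) = (24/(-2 - 19))*(-30) = (24/(-21))*(-30) = -1/21*24*(-30) = -8/7*(-30) = 240/7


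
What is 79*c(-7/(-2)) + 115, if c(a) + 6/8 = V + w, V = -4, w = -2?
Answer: -1673/4 ≈ -418.25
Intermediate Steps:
c(a) = -27/4 (c(a) = -3/4 + (-4 - 2) = -3/4 - 6 = -27/4)
79*c(-7/(-2)) + 115 = 79*(-27/4) + 115 = -2133/4 + 115 = -1673/4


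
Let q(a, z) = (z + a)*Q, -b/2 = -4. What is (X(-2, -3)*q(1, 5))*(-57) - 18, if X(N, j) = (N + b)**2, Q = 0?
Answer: -18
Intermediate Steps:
b = 8 (b = -2*(-4) = 8)
X(N, j) = (8 + N)**2 (X(N, j) = (N + 8)**2 = (8 + N)**2)
q(a, z) = 0 (q(a, z) = (z + a)*0 = (a + z)*0 = 0)
(X(-2, -3)*q(1, 5))*(-57) - 18 = ((8 - 2)**2*0)*(-57) - 18 = (6**2*0)*(-57) - 18 = (36*0)*(-57) - 18 = 0*(-57) - 18 = 0 - 18 = -18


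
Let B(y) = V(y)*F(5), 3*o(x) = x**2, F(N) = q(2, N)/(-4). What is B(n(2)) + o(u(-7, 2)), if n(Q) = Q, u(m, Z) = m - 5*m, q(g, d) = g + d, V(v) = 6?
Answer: 1505/6 ≈ 250.83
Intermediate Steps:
q(g, d) = d + g
F(N) = -1/2 - N/4 (F(N) = (N + 2)/(-4) = (2 + N)*(-1/4) = -1/2 - N/4)
u(m, Z) = -4*m (u(m, Z) = m - 5*m = -4*m)
o(x) = x**2/3
B(y) = -21/2 (B(y) = 6*(-1/2 - 1/4*5) = 6*(-1/2 - 5/4) = 6*(-7/4) = -21/2)
B(n(2)) + o(u(-7, 2)) = -21/2 + (-4*(-7))**2/3 = -21/2 + (1/3)*28**2 = -21/2 + (1/3)*784 = -21/2 + 784/3 = 1505/6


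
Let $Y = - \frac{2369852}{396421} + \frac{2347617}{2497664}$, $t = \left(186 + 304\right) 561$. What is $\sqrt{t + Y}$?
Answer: $\frac{\sqrt{4210681006617513666847181794}}{123765807568} \approx 524.29$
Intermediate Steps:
$t = 274890$ ($t = 490 \cdot 561 = 274890$)
$Y = - \frac{4988449346971}{990126460544}$ ($Y = \left(-2369852\right) \frac{1}{396421} + 2347617 \cdot \frac{1}{2497664} = - \frac{2369852}{396421} + \frac{2347617}{2497664} = - \frac{4988449346971}{990126460544} \approx -5.0382$)
$\sqrt{t + Y} = \sqrt{274890 - \frac{4988449346971}{990126460544}} = \sqrt{\frac{272170874289593189}{990126460544}} = \frac{\sqrt{4210681006617513666847181794}}{123765807568}$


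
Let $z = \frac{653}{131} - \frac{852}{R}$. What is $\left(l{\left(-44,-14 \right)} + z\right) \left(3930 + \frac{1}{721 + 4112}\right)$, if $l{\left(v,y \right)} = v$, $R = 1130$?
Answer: $- \frac{55908328326011}{357714495} \approx -1.5629 \cdot 10^{5}$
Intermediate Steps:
$z = \frac{313139}{74015}$ ($z = \frac{653}{131} - \frac{852}{1130} = 653 \cdot \frac{1}{131} - \frac{426}{565} = \frac{653}{131} - \frac{426}{565} = \frac{313139}{74015} \approx 4.2308$)
$\left(l{\left(-44,-14 \right)} + z\right) \left(3930 + \frac{1}{721 + 4112}\right) = \left(-44 + \frac{313139}{74015}\right) \left(3930 + \frac{1}{721 + 4112}\right) = - \frac{2943521 \left(3930 + \frac{1}{4833}\right)}{74015} = \left(- \frac{2943521}{74015}\right) \frac{18993691}{4833} = - \frac{55908328326011}{357714495}$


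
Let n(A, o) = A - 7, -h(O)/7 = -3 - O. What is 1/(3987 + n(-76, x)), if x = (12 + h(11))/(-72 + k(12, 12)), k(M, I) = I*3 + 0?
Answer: 1/3904 ≈ 0.00025615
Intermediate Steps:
k(M, I) = 3*I (k(M, I) = 3*I + 0 = 3*I)
h(O) = 21 + 7*O (h(O) = -7*(-3 - O) = 21 + 7*O)
x = -55/18 (x = (12 + (21 + 7*11))/(-72 + 3*12) = (12 + (21 + 77))/(-72 + 36) = (12 + 98)/(-36) = 110*(-1/36) = -55/18 ≈ -3.0556)
n(A, o) = -7 + A
1/(3987 + n(-76, x)) = 1/(3987 + (-7 - 76)) = 1/(3987 - 83) = 1/3904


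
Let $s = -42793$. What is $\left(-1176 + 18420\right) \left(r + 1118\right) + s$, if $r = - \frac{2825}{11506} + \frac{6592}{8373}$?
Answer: $\frac{309015189030175}{16056623} \approx 1.9245 \cdot 10^{7}$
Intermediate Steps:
$r = \frac{52193827}{96339738}$ ($r = \left(-2825\right) \frac{1}{11506} + 6592 \cdot \frac{1}{8373} = - \frac{2825}{11506} + \frac{6592}{8373} = \frac{52193827}{96339738} \approx 0.54177$)
$\left(-1176 + 18420\right) \left(r + 1118\right) + s = \left(-1176 + 18420\right) \left(\frac{52193827}{96339738} + 1118\right) - 42793 = 17244 \cdot \frac{107760020911}{96339738} - 42793 = \frac{309702300098214}{16056623} - 42793 = \frac{309015189030175}{16056623}$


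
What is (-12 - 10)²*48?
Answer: 23232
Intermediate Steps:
(-12 - 10)²*48 = (-22)²*48 = 484*48 = 23232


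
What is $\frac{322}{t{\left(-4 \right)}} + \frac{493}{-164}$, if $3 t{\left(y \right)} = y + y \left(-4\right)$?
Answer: $\frac{12709}{164} \approx 77.494$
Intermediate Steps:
$t{\left(y \right)} = - y$ ($t{\left(y \right)} = \frac{y + y \left(-4\right)}{3} = \frac{y - 4 y}{3} = \frac{\left(-3\right) y}{3} = - y$)
$\frac{322}{t{\left(-4 \right)}} + \frac{493}{-164} = \frac{322}{\left(-1\right) \left(-4\right)} + \frac{493}{-164} = \frac{322}{4} + 493 \left(- \frac{1}{164}\right) = 322 \cdot \frac{1}{4} - \frac{493}{164} = \frac{161}{2} - \frac{493}{164} = \frac{12709}{164}$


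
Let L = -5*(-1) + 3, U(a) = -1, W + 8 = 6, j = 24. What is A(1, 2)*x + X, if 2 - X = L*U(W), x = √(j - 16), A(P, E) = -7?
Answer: 10 - 14*√2 ≈ -9.7990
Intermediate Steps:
W = -2 (W = -8 + 6 = -2)
L = 8 (L = 5 + 3 = 8)
x = 2*√2 (x = √(24 - 16) = √8 = 2*√2 ≈ 2.8284)
X = 10 (X = 2 - 8*(-1) = 2 - 1*(-8) = 2 + 8 = 10)
A(1, 2)*x + X = -14*√2 + 10 = 10 - 14*√2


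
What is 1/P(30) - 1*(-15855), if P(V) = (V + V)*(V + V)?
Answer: 57078001/3600 ≈ 15855.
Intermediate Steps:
P(V) = 4*V**2 (P(V) = (2*V)*(2*V) = 4*V**2)
1/P(30) - 1*(-15855) = 1/(4*30**2) - 1*(-15855) = 1/(4*900) + 15855 = 1/3600 + 15855 = 57078001/3600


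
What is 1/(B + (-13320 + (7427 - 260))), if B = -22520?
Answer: -1/28673 ≈ -3.4876e-5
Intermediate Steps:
1/(B + (-13320 + (7427 - 260))) = 1/(-22520 + (-13320 + (7427 - 260))) = 1/(-22520 + (-13320 + 7167)) = 1/(-22520 - 6153) = 1/(-28673) = -1/28673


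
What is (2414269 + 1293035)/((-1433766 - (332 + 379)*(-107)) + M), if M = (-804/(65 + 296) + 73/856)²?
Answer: -354013751995021824/129646490512179743 ≈ -2.7306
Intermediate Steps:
M = 438073220641/95490888256 (M = (-804/361 + 73*(1/856))² = (-804*1/361 + 73/856)² = (-804/361 + 73/856)² = (-661871/309016)² = 438073220641/95490888256 ≈ 4.5876)
(2414269 + 1293035)/((-1433766 - (332 + 379)*(-107)) + M) = (2414269 + 1293035)/((-1433766 - (332 + 379)*(-107)) + 438073220641/95490888256) = 3707304/((-1433766 - 711*(-107)) + 438073220641/95490888256) = 3707304/((-1433766 - 1*(-76077)) + 438073220641/95490888256) = 3707304/((-1433766 + 76077) + 438073220641/95490888256) = 3707304/(-1357689 + 438073220641/95490888256) = 3707304/(-129646490512179743/95490888256) = 3707304*(-95490888256/129646490512179743) = -354013751995021824/129646490512179743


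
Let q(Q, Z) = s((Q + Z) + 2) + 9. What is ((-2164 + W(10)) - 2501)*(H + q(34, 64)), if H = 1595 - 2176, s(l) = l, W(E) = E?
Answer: 2197160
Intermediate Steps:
H = -581
q(Q, Z) = 11 + Q + Z (q(Q, Z) = ((Q + Z) + 2) + 9 = (2 + Q + Z) + 9 = 11 + Q + Z)
((-2164 + W(10)) - 2501)*(H + q(34, 64)) = ((-2164 + 10) - 2501)*(-581 + (11 + 34 + 64)) = (-2154 - 2501)*(-581 + 109) = -4655*(-472) = 2197160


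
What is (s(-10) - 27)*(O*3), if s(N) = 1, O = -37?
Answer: 2886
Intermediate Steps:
(s(-10) - 27)*(O*3) = (1 - 27)*(-37*3) = -26*(-111) = 2886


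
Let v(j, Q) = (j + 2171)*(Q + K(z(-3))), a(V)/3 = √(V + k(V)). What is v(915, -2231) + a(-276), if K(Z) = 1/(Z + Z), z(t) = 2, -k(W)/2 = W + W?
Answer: -13768189/2 + 18*√23 ≈ -6.8840e+6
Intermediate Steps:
k(W) = -4*W (k(W) = -2*(W + W) = -4*W)
K(Z) = 1/(2*Z)
a(V) = 3*√3*√(-V) (a(V) = 3*√(V - 4*V) = 3*√(-3*V) = 3*(√3*√(-V)) = 3*√3*√(-V))
v(j, Q) = (2171 + j)*(¼ + Q) (v(j, Q) = (j + 2171)*(Q + (½)/2) = (2171 + j)*(Q + (½)*(½)) = (2171 + j)*(Q + ¼) = (2171 + j)*(¼ + Q))
v(915, -2231) + a(-276) = (2171/4 + 2171*(-2231) + (¼)*915 - 2231*915) + 3*√3*√(-1*(-276)) = (2171/4 - 4843501 + 915/4 - 2041365) + 3*√3*√276 = -13768189/2 + 3*√3*(2*√69) = -13768189/2 + 18*√23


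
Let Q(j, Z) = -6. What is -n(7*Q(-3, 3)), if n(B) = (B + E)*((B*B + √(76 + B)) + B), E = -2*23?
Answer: 151536 + 88*√34 ≈ 1.5205e+5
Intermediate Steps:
E = -46
n(B) = (-46 + B)*(B + B² + √(76 + B)) (n(B) = (B - 46)*((B*B + √(76 + B)) + B) = (-46 + B)*((B² + √(76 + B)) + B) = (-46 + B)*(B + B² + √(76 + B)))
-n(7*Q(-3, 3)) = -((7*(-6))³ - 322*(-6) - 46*√(76 + 7*(-6)) - 45*(7*(-6))² + (7*(-6))*√(76 + 7*(-6))) = -((-42)³ - 46*(-42) - 46*√(76 - 42) - 45*(-42)² - 42*√(76 - 42)) = -(-74088 + 1932 - 46*√34 - 45*1764 - 42*√34) = -(-74088 + 1932 - 46*√34 - 79380 - 42*√34) = -(-151536 - 88*√34) = 151536 + 88*√34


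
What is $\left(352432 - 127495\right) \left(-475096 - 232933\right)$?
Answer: $-159261919173$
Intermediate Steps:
$\left(352432 - 127495\right) \left(-475096 - 232933\right) = 224937 \left(-708029\right) = -159261919173$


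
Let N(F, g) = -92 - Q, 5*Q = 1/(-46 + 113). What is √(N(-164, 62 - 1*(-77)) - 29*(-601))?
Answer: √1945644490/335 ≈ 131.67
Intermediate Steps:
Q = 1/335 (Q = 1/(5*(-46 + 113)) = (⅕)/67 = (⅕)*(1/67) = 1/335 ≈ 0.0029851)
N(F, g) = -30821/335 (N(F, g) = -92 - 1*1/335 = -92 - 1/335 = -30821/335)
√(N(-164, 62 - 1*(-77)) - 29*(-601)) = √(-30821/335 - 29*(-601)) = √(-30821/335 + 17429) = √(5807894/335) = √1945644490/335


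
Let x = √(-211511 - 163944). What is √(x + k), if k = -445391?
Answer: √(-445391 + I*√375455) ≈ 0.459 + 667.38*I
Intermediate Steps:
x = I*√375455 (x = √(-375455) = I*√375455 ≈ 612.74*I)
√(x + k) = √(I*√375455 - 445391) = √(-445391 + I*√375455)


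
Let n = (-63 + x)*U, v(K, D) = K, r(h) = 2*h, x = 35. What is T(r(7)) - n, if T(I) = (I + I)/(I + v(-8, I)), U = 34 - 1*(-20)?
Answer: 4550/3 ≈ 1516.7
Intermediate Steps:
U = 54 (U = 34 + 20 = 54)
n = -1512 (n = (-63 + 35)*54 = -28*54 = -1512)
T(I) = 2*I/(-8 + I) (T(I) = (I + I)/(I - 8) = (2*I)/(-8 + I) = 2*I/(-8 + I))
T(r(7)) - n = 2*(2*7)/(-8 + 2*7) - 1*(-1512) = 2*14/(-8 + 14) + 1512 = 2*14/6 + 1512 = 2*14*(1/6) + 1512 = 14/3 + 1512 = 4550/3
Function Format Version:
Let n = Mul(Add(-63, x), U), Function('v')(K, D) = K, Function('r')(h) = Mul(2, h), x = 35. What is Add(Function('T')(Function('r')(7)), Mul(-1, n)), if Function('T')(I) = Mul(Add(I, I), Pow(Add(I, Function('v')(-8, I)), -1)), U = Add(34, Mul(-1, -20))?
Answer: Rational(4550, 3) ≈ 1516.7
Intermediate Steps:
U = 54 (U = Add(34, 20) = 54)
n = -1512 (n = Mul(Add(-63, 35), 54) = Mul(-28, 54) = -1512)
Function('T')(I) = Mul(2, I, Pow(Add(-8, I), -1)) (Function('T')(I) = Mul(Add(I, I), Pow(Add(I, -8), -1)) = Mul(Mul(2, I), Pow(Add(-8, I), -1)) = Mul(2, I, Pow(Add(-8, I), -1)))
Add(Function('T')(Function('r')(7)), Mul(-1, n)) = Add(Mul(2, Mul(2, 7), Pow(Add(-8, Mul(2, 7)), -1)), Mul(-1, -1512)) = Add(Mul(2, 14, Pow(Add(-8, 14), -1)), 1512) = Add(Mul(2, 14, Pow(6, -1)), 1512) = Add(Mul(2, 14, Rational(1, 6)), 1512) = Add(Rational(14, 3), 1512) = Rational(4550, 3)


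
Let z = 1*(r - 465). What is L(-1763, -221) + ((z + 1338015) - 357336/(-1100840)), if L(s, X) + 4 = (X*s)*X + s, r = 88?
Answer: -11664887540593/137605 ≈ -8.4771e+7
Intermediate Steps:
L(s, X) = -4 + s + s*X² (L(s, X) = -4 + ((X*s)*X + s) = -4 + (s*X² + s) = -4 + (s + s*X²) = -4 + s + s*X²)
z = -377 (z = 1*(88 - 465) = 1*(-377) = -377)
L(-1763, -221) + ((z + 1338015) - 357336/(-1100840)) = (-4 - 1763 - 1763*(-221)²) + ((-377 + 1338015) - 357336/(-1100840)) = (-4 - 1763 - 1763*48841) + (1337638 - 357336*(-1/1100840)) = (-4 - 1763 - 86106683) + (1337638 + 44667/137605) = -86108450 + 184065721657/137605 = -11664887540593/137605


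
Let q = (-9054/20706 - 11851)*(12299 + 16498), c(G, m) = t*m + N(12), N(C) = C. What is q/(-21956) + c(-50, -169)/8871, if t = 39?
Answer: 60043477530429/3862971574 ≈ 15543.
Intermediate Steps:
c(G, m) = 12 + 39*m (c(G, m) = 39*m + 12 = 12 + 39*m)
q = -40613014830/119 (q = (-9054*1/20706 - 11851)*28797 = (-1509/3451 - 11851)*28797 = -40899310/3451*28797 = -40613014830/119 ≈ -3.4129e+8)
q/(-21956) + c(-50, -169)/8871 = -40613014830/119/(-21956) + (12 + 39*(-169))/8871 = -40613014830/119*(-1/21956) + (12 - 6591)*(1/8871) = 20306507415/1306382 - 6579*1/8871 = 20306507415/1306382 - 2193/2957 = 60043477530429/3862971574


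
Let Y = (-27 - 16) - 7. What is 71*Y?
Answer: -3550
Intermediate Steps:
Y = -50 (Y = -43 - 7 = -50)
71*Y = 71*(-50) = -3550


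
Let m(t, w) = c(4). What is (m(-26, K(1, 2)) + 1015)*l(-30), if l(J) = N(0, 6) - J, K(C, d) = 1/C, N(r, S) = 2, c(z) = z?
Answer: 32608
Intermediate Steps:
l(J) = 2 - J
m(t, w) = 4
(m(-26, K(1, 2)) + 1015)*l(-30) = (4 + 1015)*(2 - 1*(-30)) = 1019*(2 + 30) = 1019*32 = 32608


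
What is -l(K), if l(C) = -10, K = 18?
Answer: 10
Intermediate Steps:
-l(K) = -1*(-10) = 10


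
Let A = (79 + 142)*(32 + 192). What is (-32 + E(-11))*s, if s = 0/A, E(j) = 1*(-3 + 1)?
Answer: 0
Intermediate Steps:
E(j) = -2 (E(j) = 1*(-2) = -2)
A = 49504 (A = 221*224 = 49504)
s = 0 (s = 0/49504 = 0*(1/49504) = 0)
(-32 + E(-11))*s = (-32 - 2)*0 = -34*0 = 0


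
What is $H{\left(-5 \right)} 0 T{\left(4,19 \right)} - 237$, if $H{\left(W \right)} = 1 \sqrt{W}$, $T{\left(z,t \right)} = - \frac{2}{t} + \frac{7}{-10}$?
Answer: $-237$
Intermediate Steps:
$T{\left(z,t \right)} = - \frac{7}{10} - \frac{2}{t}$ ($T{\left(z,t \right)} = - \frac{2}{t} + 7 \left(- \frac{1}{10}\right) = - \frac{2}{t} - \frac{7}{10} = - \frac{7}{10} - \frac{2}{t}$)
$H{\left(W \right)} = \sqrt{W}$
$H{\left(-5 \right)} 0 T{\left(4,19 \right)} - 237 = \sqrt{-5} \cdot 0 \left(- \frac{7}{10} - \frac{2}{19}\right) - 237 = i \sqrt{5} \cdot 0 \left(- \frac{7}{10} - \frac{2}{19}\right) - 237 = 0 \left(- \frac{7}{10} - \frac{2}{19}\right) - 237 = 0 \left(- \frac{153}{190}\right) - 237 = 0 - 237 = -237$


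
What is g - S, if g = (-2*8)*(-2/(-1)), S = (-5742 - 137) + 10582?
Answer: -4735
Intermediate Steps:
S = 4703 (S = -5879 + 10582 = 4703)
g = -32 (g = -(-32)*(-1) = -16*2 = -32)
g - S = -32 - 1*4703 = -32 - 4703 = -4735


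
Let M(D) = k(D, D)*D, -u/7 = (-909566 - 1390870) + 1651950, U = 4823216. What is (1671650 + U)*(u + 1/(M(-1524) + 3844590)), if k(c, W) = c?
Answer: 90912684647235210389/3083583 ≈ 2.9483e+13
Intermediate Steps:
u = 4539402 (u = -7*((-909566 - 1390870) + 1651950) = -7*(-2300436 + 1651950) = -7*(-648486) = 4539402)
M(D) = D**2 (M(D) = D*D = D**2)
(1671650 + U)*(u + 1/(M(-1524) + 3844590)) = (1671650 + 4823216)*(4539402 + 1/((-1524)**2 + 3844590)) = 6494866*(4539402 + 1/(2322576 + 3844590)) = 6494866*(4539402 + 1/6167166) = 6494866*(27995245674733/6167166) = 90912684647235210389/3083583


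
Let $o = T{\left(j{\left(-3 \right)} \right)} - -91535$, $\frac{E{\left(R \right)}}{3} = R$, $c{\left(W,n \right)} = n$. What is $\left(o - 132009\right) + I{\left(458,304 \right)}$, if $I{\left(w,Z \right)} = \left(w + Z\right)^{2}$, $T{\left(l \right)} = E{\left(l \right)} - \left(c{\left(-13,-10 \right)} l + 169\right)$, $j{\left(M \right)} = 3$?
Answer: $540040$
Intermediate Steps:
$E{\left(R \right)} = 3 R$
$T{\left(l \right)} = -169 + 13 l$ ($T{\left(l \right)} = 3 l - \left(- 10 l + 169\right) = 3 l - \left(169 - 10 l\right) = 3 l + \left(-169 + 10 l\right) = -169 + 13 l$)
$o = 91405$ ($o = \left(-169 + 13 \cdot 3\right) - -91535 = \left(-169 + 39\right) + 91535 = -130 + 91535 = 91405$)
$I{\left(w,Z \right)} = \left(Z + w\right)^{2}$
$\left(o - 132009\right) + I{\left(458,304 \right)} = \left(91405 - 132009\right) + \left(304 + 458\right)^{2} = -40604 + 762^{2} = -40604 + 580644 = 540040$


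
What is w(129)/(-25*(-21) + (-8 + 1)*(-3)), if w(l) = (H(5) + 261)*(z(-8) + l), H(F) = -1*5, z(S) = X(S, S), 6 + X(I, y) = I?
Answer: 14720/273 ≈ 53.919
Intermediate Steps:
X(I, y) = -6 + I
z(S) = -6 + S
H(F) = -5
w(l) = -3584 + 256*l (w(l) = (-5 + 261)*((-6 - 8) + l) = 256*(-14 + l) = -3584 + 256*l)
w(129)/(-25*(-21) + (-8 + 1)*(-3)) = (-3584 + 256*129)/(-25*(-21) + (-8 + 1)*(-3)) = (-3584 + 33024)/(525 - 7*(-3)) = 29440/(525 + 21) = 29440/546 = 29440*(1/546) = 14720/273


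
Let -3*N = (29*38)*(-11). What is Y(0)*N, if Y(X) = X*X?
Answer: 0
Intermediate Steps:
N = 12122/3 (N = -29*38*(-11)/3 = -1102*(-11)/3 = -⅓*(-12122) = 12122/3 ≈ 4040.7)
Y(X) = X²
Y(0)*N = 0²*(12122/3) = 0*(12122/3) = 0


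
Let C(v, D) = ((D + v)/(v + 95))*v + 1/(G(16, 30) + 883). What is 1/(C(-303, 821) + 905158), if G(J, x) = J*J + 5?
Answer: 143/129545500 ≈ 1.1039e-6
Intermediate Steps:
G(J, x) = 5 + J² (G(J, x) = J² + 5 = 5 + J²)
C(v, D) = 1/1144 + v*(D + v)/(95 + v) (C(v, D) = ((D + v)/(v + 95))*v + 1/((5 + 16²) + 883) = ((D + v)/(95 + v))*v + 1/((5 + 256) + 883) = ((D + v)/(95 + v))*v + 1/(261 + 883) = v*(D + v)/(95 + v) + 1/1144 = 1/1144 + v*(D + v)/(95 + v))
1/(C(-303, 821) + 905158) = 1/((95/1144 + (-303)² + (1/1144)*(-303) + 821*(-303))/(95 - 303) + 905158) = 1/((95/1144 + 91809 - 303/1144 - 248763)/(-208) + 905158) = 1/(-1/208*(-1726496/11) + 905158) = 1/(107906/143 + 905158) = 1/(129545500/143) = 143/129545500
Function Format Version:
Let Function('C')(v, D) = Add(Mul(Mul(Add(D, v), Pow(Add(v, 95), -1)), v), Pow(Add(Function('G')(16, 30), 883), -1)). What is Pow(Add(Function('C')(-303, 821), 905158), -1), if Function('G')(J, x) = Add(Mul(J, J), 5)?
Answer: Rational(143, 129545500) ≈ 1.1039e-6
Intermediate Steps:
Function('G')(J, x) = Add(5, Pow(J, 2)) (Function('G')(J, x) = Add(Pow(J, 2), 5) = Add(5, Pow(J, 2)))
Function('C')(v, D) = Add(Rational(1, 1144), Mul(v, Pow(Add(95, v), -1), Add(D, v))) (Function('C')(v, D) = Add(Mul(Mul(Add(D, v), Pow(Add(v, 95), -1)), v), Pow(Add(Add(5, Pow(16, 2)), 883), -1)) = Add(Mul(Mul(Add(D, v), Pow(Add(95, v), -1)), v), Pow(Add(Add(5, 256), 883), -1)) = Add(Mul(Mul(Pow(Add(95, v), -1), Add(D, v)), v), Pow(Add(261, 883), -1)) = Add(Mul(v, Pow(Add(95, v), -1), Add(D, v)), Pow(1144, -1)) = Add(Mul(v, Pow(Add(95, v), -1), Add(D, v)), Rational(1, 1144)) = Add(Rational(1, 1144), Mul(v, Pow(Add(95, v), -1), Add(D, v))))
Pow(Add(Function('C')(-303, 821), 905158), -1) = Pow(Add(Mul(Pow(Add(95, -303), -1), Add(Rational(95, 1144), Pow(-303, 2), Mul(Rational(1, 1144), -303), Mul(821, -303))), 905158), -1) = Pow(Add(Mul(Pow(-208, -1), Add(Rational(95, 1144), 91809, Rational(-303, 1144), -248763)), 905158), -1) = Pow(Add(Mul(Rational(-1, 208), Rational(-1726496, 11)), 905158), -1) = Pow(Add(Rational(107906, 143), 905158), -1) = Pow(Rational(129545500, 143), -1) = Rational(143, 129545500)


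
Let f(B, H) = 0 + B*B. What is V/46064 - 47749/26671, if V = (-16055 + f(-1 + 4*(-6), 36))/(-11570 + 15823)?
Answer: -4677463645669/2612560365416 ≈ -1.7904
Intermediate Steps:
f(B, H) = B² (f(B, H) = 0 + B² = B²)
V = -15430/4253 (V = (-16055 + (-1 + 4*(-6))²)/(-11570 + 15823) = (-16055 + (-1 - 24)²)/4253 = (-16055 + (-25)²)*(1/4253) = (-16055 + 625)*(1/4253) = -15430*1/4253 = -15430/4253 ≈ -3.6280)
V/46064 - 47749/26671 = -15430/4253/46064 - 47749/26671 = -15430/4253*1/46064 - 47749*1/26671 = -7715/97955096 - 47749/26671 = -4677463645669/2612560365416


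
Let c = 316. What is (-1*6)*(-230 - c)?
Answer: 3276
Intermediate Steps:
(-1*6)*(-230 - c) = (-1*6)*(-230 - 1*316) = -6*(-230 - 316) = -6*(-546) = 3276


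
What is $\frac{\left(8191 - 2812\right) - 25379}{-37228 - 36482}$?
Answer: $\frac{2000}{7371} \approx 0.27133$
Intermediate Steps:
$\frac{\left(8191 - 2812\right) - 25379}{-37228 - 36482} = \frac{5379 - 25379}{-73710} = \left(-20000\right) \left(- \frac{1}{73710}\right) = \frac{2000}{7371}$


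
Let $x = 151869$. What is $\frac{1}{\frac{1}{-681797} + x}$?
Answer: $\frac{681797}{103543828592} \approx 6.5846 \cdot 10^{-6}$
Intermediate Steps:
$\frac{1}{\frac{1}{-681797} + x} = \frac{1}{\frac{1}{-681797} + 151869} = \frac{1}{- \frac{1}{681797} + 151869} = \frac{1}{\frac{103543828592}{681797}} = \frac{681797}{103543828592}$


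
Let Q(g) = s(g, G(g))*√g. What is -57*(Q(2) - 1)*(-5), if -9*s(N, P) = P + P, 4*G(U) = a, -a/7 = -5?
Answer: -285 - 3325*√2/6 ≈ -1068.7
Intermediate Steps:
a = 35 (a = -7*(-5) = 35)
G(U) = 35/4 (G(U) = (¼)*35 = 35/4)
s(N, P) = -2*P/9 (s(N, P) = -(P + P)/9 = -2*P/9)
Q(g) = -35*√g/18 (Q(g) = (-2/9*35/4)*√g = -35*√g/18)
-57*(Q(2) - 1)*(-5) = -57*(-35*√2/18 - 1)*(-5) = -57*(-1 - 35*√2/18)*(-5) = -57*(5 + 175*√2/18) = -285 - 3325*√2/6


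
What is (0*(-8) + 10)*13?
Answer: 130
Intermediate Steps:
(0*(-8) + 10)*13 = (0 + 10)*13 = 10*13 = 130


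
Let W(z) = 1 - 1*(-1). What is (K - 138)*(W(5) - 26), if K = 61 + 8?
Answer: 1656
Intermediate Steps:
W(z) = 2 (W(z) = 1 + 1 = 2)
K = 69
(K - 138)*(W(5) - 26) = (69 - 138)*(2 - 26) = -69*(-24) = 1656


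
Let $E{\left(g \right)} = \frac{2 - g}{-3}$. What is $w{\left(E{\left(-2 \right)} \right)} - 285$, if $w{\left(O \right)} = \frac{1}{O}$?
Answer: $- \frac{1143}{4} \approx -285.75$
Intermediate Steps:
$E{\left(g \right)} = - \frac{2}{3} + \frac{g}{3}$ ($E{\left(g \right)} = \left(2 - g\right) \left(- \frac{1}{3}\right) = - \frac{2}{3} + \frac{g}{3}$)
$w{\left(E{\left(-2 \right)} \right)} - 285 = \frac{1}{- \frac{2}{3} + \frac{1}{3} \left(-2\right)} - 285 = \frac{1}{- \frac{2}{3} - \frac{2}{3}} - 285 = \frac{1}{- \frac{4}{3}} - 285 = - \frac{3}{4} - 285 = - \frac{1143}{4}$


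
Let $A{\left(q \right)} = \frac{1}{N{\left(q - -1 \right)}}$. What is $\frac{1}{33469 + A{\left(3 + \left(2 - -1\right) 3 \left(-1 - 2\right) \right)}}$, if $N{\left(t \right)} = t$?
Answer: $\frac{23}{769786} \approx 2.9878 \cdot 10^{-5}$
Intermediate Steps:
$A{\left(q \right)} = \frac{1}{1 + q}$ ($A{\left(q \right)} = \frac{1}{q - -1} = \frac{1}{q + 1} = \frac{1}{1 + q}$)
$\frac{1}{33469 + A{\left(3 + \left(2 - -1\right) 3 \left(-1 - 2\right) \right)}} = \frac{1}{33469 + \frac{1}{1 + \left(3 + \left(2 - -1\right) 3 \left(-1 - 2\right)\right)}} = \frac{1}{33469 + \frac{1}{1 + \left(3 + \left(2 + 1\right) 3 \left(-3\right)\right)}} = \frac{1}{33469 + \frac{1}{1 + \left(3 + 3 \left(-9\right)\right)}} = \frac{1}{33469 + \frac{1}{1 + \left(3 - 27\right)}} = \frac{1}{33469 + \frac{1}{1 - 24}} = \frac{1}{33469 + \frac{1}{-23}} = \frac{1}{33469 - \frac{1}{23}} = \frac{1}{\frac{769786}{23}} = \frac{23}{769786}$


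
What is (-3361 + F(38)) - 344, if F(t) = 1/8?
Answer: -29639/8 ≈ -3704.9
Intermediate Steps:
F(t) = ⅛
(-3361 + F(38)) - 344 = (-3361 + ⅛) - 344 = -26887/8 - 344 = -29639/8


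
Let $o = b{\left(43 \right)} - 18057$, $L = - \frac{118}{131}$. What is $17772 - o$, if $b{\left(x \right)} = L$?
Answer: $\frac{4693717}{131} \approx 35830.0$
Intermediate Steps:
$L = - \frac{118}{131}$ ($L = \left(-118\right) \frac{1}{131} = - \frac{118}{131} \approx -0.90076$)
$b{\left(x \right)} = - \frac{118}{131}$
$o = - \frac{2365585}{131}$ ($o = - \frac{118}{131} - 18057 = - \frac{2365585}{131} \approx -18058.0$)
$17772 - o = 17772 - - \frac{2365585}{131} = 17772 + \frac{2365585}{131} = \frac{4693717}{131}$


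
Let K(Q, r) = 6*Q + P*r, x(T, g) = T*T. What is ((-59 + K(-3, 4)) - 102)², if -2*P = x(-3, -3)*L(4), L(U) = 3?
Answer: 54289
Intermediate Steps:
x(T, g) = T²
P = -27/2 (P = -(-3)²*3/2 = -9*3/2 = -½*27 = -27/2 ≈ -13.500)
K(Q, r) = 6*Q - 27*r/2
((-59 + K(-3, 4)) - 102)² = ((-59 + (6*(-3) - 27/2*4)) - 102)² = ((-59 + (-18 - 54)) - 102)² = ((-59 - 72) - 102)² = (-131 - 102)² = (-233)² = 54289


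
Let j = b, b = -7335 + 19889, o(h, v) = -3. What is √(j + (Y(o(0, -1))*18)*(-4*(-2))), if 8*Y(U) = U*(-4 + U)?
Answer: 2*√3233 ≈ 113.72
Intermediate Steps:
b = 12554
Y(U) = U*(-4 + U)/8 (Y(U) = (U*(-4 + U))/8 = U*(-4 + U)/8)
j = 12554
√(j + (Y(o(0, -1))*18)*(-4*(-2))) = √(12554 + (((⅛)*(-3)*(-4 - 3))*18)*(-4*(-2))) = √(12554 + (((⅛)*(-3)*(-7))*18)*8) = √(12554 + ((21/8)*18)*8) = √(12554 + (189/4)*8) = √(12554 + 378) = √12932 = 2*√3233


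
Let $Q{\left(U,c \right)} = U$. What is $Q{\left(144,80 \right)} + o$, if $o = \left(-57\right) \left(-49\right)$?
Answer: $2937$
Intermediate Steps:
$o = 2793$
$Q{\left(144,80 \right)} + o = 144 + 2793 = 2937$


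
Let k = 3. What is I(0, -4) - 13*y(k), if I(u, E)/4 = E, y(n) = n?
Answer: -55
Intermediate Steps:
I(u, E) = 4*E
I(0, -4) - 13*y(k) = 4*(-4) - 13*3 = -16 - 39 = -55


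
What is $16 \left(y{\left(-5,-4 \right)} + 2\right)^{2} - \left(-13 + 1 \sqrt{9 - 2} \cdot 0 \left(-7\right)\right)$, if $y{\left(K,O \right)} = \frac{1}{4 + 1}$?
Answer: $\frac{2261}{25} \approx 90.44$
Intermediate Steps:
$y{\left(K,O \right)} = \frac{1}{5}$
$16 \left(y{\left(-5,-4 \right)} + 2\right)^{2} - \left(-13 + 1 \sqrt{9 - 2} \cdot 0 \left(-7\right)\right) = 16 \left(\frac{1}{5} + 2\right)^{2} - \left(-13 + 1 \sqrt{9 - 2} \cdot 0 \left(-7\right)\right) = 16 \left(\frac{11}{5}\right)^{2} - \left(-13 + 1 \sqrt{7} \cdot 0\right) = 16 \cdot \frac{121}{25} - \left(-13 + \sqrt{7} \cdot 0\right) = \frac{1936}{25} - \left(-13 + 0\right) = \frac{1936}{25} - -13 = \frac{1936}{25} + 13 = \frac{2261}{25}$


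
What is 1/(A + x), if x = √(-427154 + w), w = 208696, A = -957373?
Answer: -957373/916563279587 - I*√218458/916563279587 ≈ -1.0445e-6 - 5.0994e-10*I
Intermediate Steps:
x = I*√218458 (x = √(-427154 + 208696) = √(-218458) = I*√218458 ≈ 467.4*I)
1/(A + x) = 1/(-957373 + I*√218458)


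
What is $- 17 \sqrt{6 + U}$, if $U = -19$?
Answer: $- 17 i \sqrt{13} \approx - 61.294 i$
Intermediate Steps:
$- 17 \sqrt{6 + U} = - 17 \sqrt{6 - 19} = - 17 \sqrt{-13} = - 17 i \sqrt{13}$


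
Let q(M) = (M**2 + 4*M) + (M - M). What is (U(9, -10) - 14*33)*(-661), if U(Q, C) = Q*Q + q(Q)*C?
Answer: 1025211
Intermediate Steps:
q(M) = M**2 + 4*M (q(M) = (M**2 + 4*M) + 0 = M**2 + 4*M)
U(Q, C) = Q**2 + C*Q*(4 + Q) (U(Q, C) = Q*Q + (Q*(4 + Q))*C = Q**2 + C*Q*(4 + Q))
(U(9, -10) - 14*33)*(-661) = (9*(9 - 10*(4 + 9)) - 14*33)*(-661) = (9*(9 - 10*13) - 462)*(-661) = (9*(9 - 130) - 462)*(-661) = (9*(-121) - 462)*(-661) = (-1089 - 462)*(-661) = -1551*(-661) = 1025211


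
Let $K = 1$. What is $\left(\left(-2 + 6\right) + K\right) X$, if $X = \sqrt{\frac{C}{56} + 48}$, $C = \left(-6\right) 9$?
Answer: $\frac{5 \sqrt{9219}}{14} \approx 34.291$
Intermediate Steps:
$C = -54$
$X = \frac{\sqrt{9219}}{14}$ ($X = \sqrt{- \frac{54}{56} + 48} = \sqrt{\left(-54\right) \frac{1}{56} + 48} = \sqrt{- \frac{27}{28} + 48} = \sqrt{\frac{1317}{28}} = \frac{\sqrt{9219}}{14} \approx 6.8583$)
$\left(\left(-2 + 6\right) + K\right) X = \left(\left(-2 + 6\right) + 1\right) \frac{\sqrt{9219}}{14} = \left(4 + 1\right) \frac{\sqrt{9219}}{14} = 5 \frac{\sqrt{9219}}{14} = \frac{5 \sqrt{9219}}{14}$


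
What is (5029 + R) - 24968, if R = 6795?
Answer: -13144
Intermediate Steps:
(5029 + R) - 24968 = (5029 + 6795) - 24968 = 11824 - 24968 = -13144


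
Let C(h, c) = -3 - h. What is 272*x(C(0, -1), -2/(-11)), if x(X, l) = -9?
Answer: -2448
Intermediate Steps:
272*x(C(0, -1), -2/(-11)) = 272*(-9) = -2448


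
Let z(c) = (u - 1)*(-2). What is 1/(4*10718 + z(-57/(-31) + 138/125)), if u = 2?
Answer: 1/42870 ≈ 2.3326e-5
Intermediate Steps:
z(c) = -2 (z(c) = (2 - 1)*(-2) = 1*(-2) = -2)
1/(4*10718 + z(-57/(-31) + 138/125)) = 1/(4*10718 - 2) = 1/(42872 - 2) = 1/42870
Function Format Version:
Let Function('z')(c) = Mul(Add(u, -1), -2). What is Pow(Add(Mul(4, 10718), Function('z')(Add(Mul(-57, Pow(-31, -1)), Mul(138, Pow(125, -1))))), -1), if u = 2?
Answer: Rational(1, 42870) ≈ 2.3326e-5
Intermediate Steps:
Function('z')(c) = -2 (Function('z')(c) = Mul(Add(2, -1), -2) = Mul(1, -2) = -2)
Pow(Add(Mul(4, 10718), Function('z')(Add(Mul(-57, Pow(-31, -1)), Mul(138, Pow(125, -1))))), -1) = Pow(Add(Mul(4, 10718), -2), -1) = Pow(Add(42872, -2), -1) = Pow(42870, -1) = Rational(1, 42870)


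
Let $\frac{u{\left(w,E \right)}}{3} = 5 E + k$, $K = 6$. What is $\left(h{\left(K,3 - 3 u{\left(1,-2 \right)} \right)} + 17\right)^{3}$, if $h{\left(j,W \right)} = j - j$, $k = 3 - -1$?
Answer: $4913$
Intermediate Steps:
$k = 4$ ($k = 3 + 1 = 4$)
$u{\left(w,E \right)} = 12 + 15 E$ ($u{\left(w,E \right)} = 3 \left(5 E + 4\right) = 3 \left(4 + 5 E\right) = 12 + 15 E$)
$h{\left(j,W \right)} = 0$
$\left(h{\left(K,3 - 3 u{\left(1,-2 \right)} \right)} + 17\right)^{3} = \left(0 + 17\right)^{3} = 17^{3} = 4913$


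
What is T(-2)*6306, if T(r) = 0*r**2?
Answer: 0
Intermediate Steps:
T(r) = 0
T(-2)*6306 = 0*6306 = 0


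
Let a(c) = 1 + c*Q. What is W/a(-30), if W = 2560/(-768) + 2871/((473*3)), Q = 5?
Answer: 169/19221 ≈ 0.0087925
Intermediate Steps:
a(c) = 1 + 5*c (a(c) = 1 + c*5 = 1 + 5*c)
W = -169/129 (W = 2560*(-1/768) + 2871/1419 = -10/3 + 2871*(1/1419) = -10/3 + 87/43 = -169/129 ≈ -1.3101)
W/a(-30) = -169/(129*(1 + 5*(-30))) = -169/(129*(1 - 150)) = -169/129/(-149) = -169/129*(-1/149) = 169/19221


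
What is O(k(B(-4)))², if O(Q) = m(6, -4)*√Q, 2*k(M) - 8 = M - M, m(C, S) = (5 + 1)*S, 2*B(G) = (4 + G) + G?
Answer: 2304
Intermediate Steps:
B(G) = 2 + G (B(G) = ((4 + G) + G)/2 = (4 + 2*G)/2 = 2 + G)
m(C, S) = 6*S
k(M) = 4 (k(M) = 4 + (M - M)/2 = 4 + (½)*0 = 4 + 0 = 4)
O(Q) = -24*√Q (O(Q) = (6*(-4))*√Q = -24*√Q)
O(k(B(-4)))² = (-24*√4)² = (-24*2)² = (-48)² = 2304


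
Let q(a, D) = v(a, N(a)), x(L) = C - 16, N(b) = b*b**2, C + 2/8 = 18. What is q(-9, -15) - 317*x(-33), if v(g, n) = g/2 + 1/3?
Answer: -6707/12 ≈ -558.92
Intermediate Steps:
C = 71/4 (C = -1/4 + 18 = 71/4 ≈ 17.750)
N(b) = b**3
v(g, n) = 1/3 + g/2 (v(g, n) = g*(1/2) + 1*(1/3) = g/2 + 1/3 = 1/3 + g/2)
x(L) = 7/4 (x(L) = 71/4 - 16 = 7/4)
q(a, D) = 1/3 + a/2
q(-9, -15) - 317*x(-33) = (1/3 + (1/2)*(-9)) - 317*7/4 = (1/3 - 9/2) - 2219/4 = -25/6 - 2219/4 = -6707/12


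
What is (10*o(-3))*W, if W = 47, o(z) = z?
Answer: -1410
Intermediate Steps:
(10*o(-3))*W = (10*(-3))*47 = -30*47 = -1410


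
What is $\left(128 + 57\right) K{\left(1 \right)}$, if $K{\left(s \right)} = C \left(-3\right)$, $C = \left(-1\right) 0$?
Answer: $0$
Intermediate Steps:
$C = 0$
$K{\left(s \right)} = 0$ ($K{\left(s \right)} = 0 \left(-3\right) = 0$)
$\left(128 + 57\right) K{\left(1 \right)} = \left(128 + 57\right) 0 = 185 \cdot 0 = 0$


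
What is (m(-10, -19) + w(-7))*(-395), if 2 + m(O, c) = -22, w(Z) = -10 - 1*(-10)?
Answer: 9480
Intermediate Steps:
w(Z) = 0 (w(Z) = -10 + 10 = 0)
m(O, c) = -24 (m(O, c) = -2 - 22 = -24)
(m(-10, -19) + w(-7))*(-395) = (-24 + 0)*(-395) = -24*(-395) = 9480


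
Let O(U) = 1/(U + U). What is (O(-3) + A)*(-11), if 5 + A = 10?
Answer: -319/6 ≈ -53.167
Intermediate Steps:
A = 5 (A = -5 + 10 = 5)
O(U) = 1/(2*U)
(O(-3) + A)*(-11) = ((½)/(-3) + 5)*(-11) = ((½)*(-⅓) + 5)*(-11) = (-⅙ + 5)*(-11) = (29/6)*(-11) = -319/6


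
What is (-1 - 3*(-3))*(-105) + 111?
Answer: -729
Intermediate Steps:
(-1 - 3*(-3))*(-105) + 111 = (-1 + 9)*(-105) + 111 = 8*(-105) + 111 = -840 + 111 = -729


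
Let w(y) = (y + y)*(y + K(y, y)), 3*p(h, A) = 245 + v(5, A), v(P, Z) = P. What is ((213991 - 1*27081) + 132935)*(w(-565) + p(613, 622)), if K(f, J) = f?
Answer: 408436734250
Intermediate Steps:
p(h, A) = 250/3 (p(h, A) = (245 + 5)/3 = (⅓)*250 = 250/3)
w(y) = 4*y² (w(y) = (y + y)*(y + y) = (2*y)*(2*y) = 4*y²)
((213991 - 1*27081) + 132935)*(w(-565) + p(613, 622)) = ((213991 - 1*27081) + 132935)*(4*(-565)² + 250/3) = ((213991 - 27081) + 132935)*(4*319225 + 250/3) = (186910 + 132935)*(1276900 + 250/3) = 319845*(3830950/3) = 408436734250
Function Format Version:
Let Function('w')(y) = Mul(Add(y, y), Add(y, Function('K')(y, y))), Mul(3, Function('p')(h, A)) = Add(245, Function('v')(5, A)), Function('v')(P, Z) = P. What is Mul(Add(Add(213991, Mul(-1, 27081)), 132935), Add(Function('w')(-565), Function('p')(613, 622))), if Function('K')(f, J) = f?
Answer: 408436734250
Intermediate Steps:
Function('p')(h, A) = Rational(250, 3) (Function('p')(h, A) = Mul(Rational(1, 3), Add(245, 5)) = Mul(Rational(1, 3), 250) = Rational(250, 3))
Function('w')(y) = Mul(4, Pow(y, 2)) (Function('w')(y) = Mul(Add(y, y), Add(y, y)) = Mul(Mul(2, y), Mul(2, y)) = Mul(4, Pow(y, 2)))
Mul(Add(Add(213991, Mul(-1, 27081)), 132935), Add(Function('w')(-565), Function('p')(613, 622))) = Mul(Add(Add(213991, Mul(-1, 27081)), 132935), Add(Mul(4, Pow(-565, 2)), Rational(250, 3))) = Mul(Add(Add(213991, -27081), 132935), Add(Mul(4, 319225), Rational(250, 3))) = Mul(Add(186910, 132935), Add(1276900, Rational(250, 3))) = Mul(319845, Rational(3830950, 3)) = 408436734250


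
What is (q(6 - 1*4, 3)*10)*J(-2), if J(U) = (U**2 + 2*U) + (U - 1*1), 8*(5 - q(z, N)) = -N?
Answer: -645/4 ≈ -161.25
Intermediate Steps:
q(z, N) = 5 + N/8 (q(z, N) = 5 - (-1)*N/8 = 5 + N/8)
J(U) = -1 + U**2 + 3*U (J(U) = (U**2 + 2*U) + (U - 1) = (U**2 + 2*U) + (-1 + U) = -1 + U**2 + 3*U)
(q(6 - 1*4, 3)*10)*J(-2) = ((5 + (1/8)*3)*10)*(-1 + (-2)**2 + 3*(-2)) = ((5 + 3/8)*10)*(-1 + 4 - 6) = ((43/8)*10)*(-3) = (215/4)*(-3) = -645/4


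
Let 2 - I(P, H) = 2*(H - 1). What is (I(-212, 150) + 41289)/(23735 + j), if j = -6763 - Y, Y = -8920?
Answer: 40993/25892 ≈ 1.5832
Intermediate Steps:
j = 2157 (j = -6763 - 1*(-8920) = -6763 + 8920 = 2157)
I(P, H) = 4 - 2*H (I(P, H) = 2 - 2*(H - 1) = 2 - 2*(-1 + H) = 2 - (-2 + 2*H) = 2 + (2 - 2*H) = 4 - 2*H)
(I(-212, 150) + 41289)/(23735 + j) = ((4 - 2*150) + 41289)/(23735 + 2157) = ((4 - 300) + 41289)/25892 = (-296 + 41289)*(1/25892) = 40993*(1/25892) = 40993/25892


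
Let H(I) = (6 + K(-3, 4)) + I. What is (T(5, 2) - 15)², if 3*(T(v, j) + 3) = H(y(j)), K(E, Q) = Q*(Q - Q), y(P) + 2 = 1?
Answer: 2401/9 ≈ 266.78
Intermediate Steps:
y(P) = -1 (y(P) = -2 + 1 = -1)
K(E, Q) = 0 (K(E, Q) = Q*0 = 0)
H(I) = 6 + I (H(I) = (6 + 0) + I = 6 + I)
T(v, j) = -4/3 (T(v, j) = -3 + (6 - 1)/3 = -3 + (⅓)*5 = -3 + 5/3 = -4/3)
(T(5, 2) - 15)² = (-4/3 - 15)² = (-49/3)² = 2401/9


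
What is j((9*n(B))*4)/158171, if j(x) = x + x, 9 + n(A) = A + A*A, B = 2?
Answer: -216/158171 ≈ -0.0013656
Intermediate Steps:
n(A) = -9 + A + A**2 (n(A) = -9 + (A + A*A) = -9 + (A + A**2) = -9 + A + A**2)
j(x) = 2*x
j((9*n(B))*4)/158171 = (2*((9*(-9 + 2 + 2**2))*4))/158171 = (2*((9*(-9 + 2 + 4))*4))*(1/158171) = (2*((9*(-3))*4))*(1/158171) = (2*(-27*4))*(1/158171) = (2*(-108))*(1/158171) = -216*1/158171 = -216/158171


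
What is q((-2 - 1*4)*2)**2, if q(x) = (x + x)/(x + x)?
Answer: 1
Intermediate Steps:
q(x) = 1 (q(x) = (2*x)/((2*x)) = (2*x)*(1/(2*x)) = 1)
q((-2 - 1*4)*2)**2 = 1**2 = 1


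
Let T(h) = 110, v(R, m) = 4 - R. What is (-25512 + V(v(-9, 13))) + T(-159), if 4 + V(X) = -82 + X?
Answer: -25475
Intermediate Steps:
V(X) = -86 + X (V(X) = -4 + (-82 + X) = -86 + X)
(-25512 + V(v(-9, 13))) + T(-159) = (-25512 + (-86 + (4 - 1*(-9)))) + 110 = (-25512 + (-86 + (4 + 9))) + 110 = (-25512 + (-86 + 13)) + 110 = (-25512 - 73) + 110 = -25585 + 110 = -25475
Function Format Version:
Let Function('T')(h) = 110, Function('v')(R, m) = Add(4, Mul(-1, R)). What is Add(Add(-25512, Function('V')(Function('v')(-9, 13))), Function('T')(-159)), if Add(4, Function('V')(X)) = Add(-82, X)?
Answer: -25475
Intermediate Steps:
Function('V')(X) = Add(-86, X) (Function('V')(X) = Add(-4, Add(-82, X)) = Add(-86, X))
Add(Add(-25512, Function('V')(Function('v')(-9, 13))), Function('T')(-159)) = Add(Add(-25512, Add(-86, Add(4, Mul(-1, -9)))), 110) = Add(Add(-25512, Add(-86, Add(4, 9))), 110) = Add(Add(-25512, Add(-86, 13)), 110) = Add(Add(-25512, -73), 110) = Add(-25585, 110) = -25475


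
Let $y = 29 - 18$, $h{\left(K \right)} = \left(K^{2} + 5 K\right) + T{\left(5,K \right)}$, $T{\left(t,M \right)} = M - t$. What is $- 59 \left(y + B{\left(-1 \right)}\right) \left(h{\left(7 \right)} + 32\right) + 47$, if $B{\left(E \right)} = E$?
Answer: $-69573$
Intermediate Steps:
$h{\left(K \right)} = -5 + K^{2} + 6 K$ ($h{\left(K \right)} = \left(K^{2} + 5 K\right) + \left(K - 5\right) = \left(K^{2} + 5 K\right) + \left(-5 + K\right) = -5 + K^{2} + 6 K$)
$y = 11$ ($y = 29 - 18 = 11$)
$- 59 \left(y + B{\left(-1 \right)}\right) \left(h{\left(7 \right)} + 32\right) + 47 = - 59 \left(11 - 1\right) \left(\left(-5 + 7^{2} + 6 \cdot 7\right) + 32\right) + 47 = - 59 \cdot 10 \left(\left(-5 + 49 + 42\right) + 32\right) + 47 = - 59 \cdot 10 \left(86 + 32\right) + 47 = - 59 \cdot 10 \cdot 118 + 47 = \left(-59\right) 1180 + 47 = -69620 + 47 = -69573$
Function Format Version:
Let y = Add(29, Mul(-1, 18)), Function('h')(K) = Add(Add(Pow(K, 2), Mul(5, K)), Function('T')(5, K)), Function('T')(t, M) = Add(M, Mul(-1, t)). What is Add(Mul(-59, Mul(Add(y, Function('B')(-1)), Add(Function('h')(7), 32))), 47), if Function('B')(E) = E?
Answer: -69573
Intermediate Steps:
Function('h')(K) = Add(-5, Pow(K, 2), Mul(6, K)) (Function('h')(K) = Add(Add(Pow(K, 2), Mul(5, K)), Add(K, Mul(-1, 5))) = Add(Add(Pow(K, 2), Mul(5, K)), Add(K, -5)) = Add(Add(Pow(K, 2), Mul(5, K)), Add(-5, K)) = Add(-5, Pow(K, 2), Mul(6, K)))
y = 11 (y = Add(29, -18) = 11)
Add(Mul(-59, Mul(Add(y, Function('B')(-1)), Add(Function('h')(7), 32))), 47) = Add(Mul(-59, Mul(Add(11, -1), Add(Add(-5, Pow(7, 2), Mul(6, 7)), 32))), 47) = Add(Mul(-59, Mul(10, Add(Add(-5, 49, 42), 32))), 47) = Add(Mul(-59, Mul(10, Add(86, 32))), 47) = Add(Mul(-59, Mul(10, 118)), 47) = Add(Mul(-59, 1180), 47) = Add(-69620, 47) = -69573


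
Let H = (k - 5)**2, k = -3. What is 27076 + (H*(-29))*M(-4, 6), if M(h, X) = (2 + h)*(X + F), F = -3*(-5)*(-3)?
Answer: -117692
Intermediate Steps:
F = -45 (F = 15*(-3) = -45)
M(h, X) = (-45 + X)*(2 + h) (M(h, X) = (2 + h)*(X - 45) = (2 + h)*(-45 + X) = (-45 + X)*(2 + h))
H = 64 (H = (-3 - 5)**2 = (-8)**2 = 64)
27076 + (H*(-29))*M(-4, 6) = 27076 + (64*(-29))*(-90 - 45*(-4) + 2*6 + 6*(-4)) = 27076 - 1856*(-90 + 180 + 12 - 24) = 27076 - 1856*78 = 27076 - 144768 = -117692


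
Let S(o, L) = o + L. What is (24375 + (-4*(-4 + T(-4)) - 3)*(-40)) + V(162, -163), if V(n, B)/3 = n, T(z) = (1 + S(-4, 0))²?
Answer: 25781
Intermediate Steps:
S(o, L) = L + o
T(z) = 9 (T(z) = (1 + (0 - 4))² = (1 - 4)² = (-3)² = 9)
V(n, B) = 3*n
(24375 + (-4*(-4 + T(-4)) - 3)*(-40)) + V(162, -163) = (24375 + (-4*(-4 + 9) - 3)*(-40)) + 3*162 = (24375 + (-4*5 - 3)*(-40)) + 486 = (24375 + (-20 - 3)*(-40)) + 486 = (24375 - 23*(-40)) + 486 = (24375 + 920) + 486 = 25295 + 486 = 25781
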